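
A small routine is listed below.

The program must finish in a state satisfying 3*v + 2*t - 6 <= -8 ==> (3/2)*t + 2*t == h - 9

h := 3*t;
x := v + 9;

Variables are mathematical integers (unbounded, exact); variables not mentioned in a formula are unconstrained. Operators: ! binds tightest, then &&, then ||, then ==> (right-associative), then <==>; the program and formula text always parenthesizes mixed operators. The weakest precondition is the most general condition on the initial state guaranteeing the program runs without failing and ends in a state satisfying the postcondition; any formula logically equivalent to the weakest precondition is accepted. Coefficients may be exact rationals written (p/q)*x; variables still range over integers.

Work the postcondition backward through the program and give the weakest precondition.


Working backward. After the program, the postcondition 3*v + 2*t - 6 <= -8 ==> (3/2)*t + 2*t == h - 9 must hold; in canonical form it is 2*t + 3*v <= -2 ==> (7/2)*t == h - 9.
Before x := v + 9: 2*t + 3*v <= -2 ==> (7/2)*t == h - 9
Before h := 3*t: 2*t + 3*v <= -2 ==> (1/2)*t == -9
Answer: WP = 2*t + 3*v <= -2 ==> (1/2)*t == -9


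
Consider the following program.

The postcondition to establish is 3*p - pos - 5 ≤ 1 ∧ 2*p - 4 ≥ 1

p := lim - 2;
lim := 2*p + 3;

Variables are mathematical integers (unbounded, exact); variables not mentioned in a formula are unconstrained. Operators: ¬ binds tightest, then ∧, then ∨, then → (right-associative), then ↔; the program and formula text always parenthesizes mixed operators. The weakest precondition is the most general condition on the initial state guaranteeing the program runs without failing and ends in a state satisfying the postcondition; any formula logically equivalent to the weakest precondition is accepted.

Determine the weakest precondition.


Working backward. After the program, the postcondition 3*p - pos - 5 ≤ 1 ∧ 2*p - 4 ≥ 1 must hold; in canonical form it is 3*p ≤ pos + 6 ∧ 2*p ≥ 5.
Before lim := 2*p + 3: 3*p ≤ pos + 6 ∧ 2*p ≥ 5
Before p := lim - 2: 3*lim ≤ pos + 12 ∧ 2*lim ≥ 9
Answer: WP = 3*lim ≤ pos + 12 ∧ 2*lim ≥ 9


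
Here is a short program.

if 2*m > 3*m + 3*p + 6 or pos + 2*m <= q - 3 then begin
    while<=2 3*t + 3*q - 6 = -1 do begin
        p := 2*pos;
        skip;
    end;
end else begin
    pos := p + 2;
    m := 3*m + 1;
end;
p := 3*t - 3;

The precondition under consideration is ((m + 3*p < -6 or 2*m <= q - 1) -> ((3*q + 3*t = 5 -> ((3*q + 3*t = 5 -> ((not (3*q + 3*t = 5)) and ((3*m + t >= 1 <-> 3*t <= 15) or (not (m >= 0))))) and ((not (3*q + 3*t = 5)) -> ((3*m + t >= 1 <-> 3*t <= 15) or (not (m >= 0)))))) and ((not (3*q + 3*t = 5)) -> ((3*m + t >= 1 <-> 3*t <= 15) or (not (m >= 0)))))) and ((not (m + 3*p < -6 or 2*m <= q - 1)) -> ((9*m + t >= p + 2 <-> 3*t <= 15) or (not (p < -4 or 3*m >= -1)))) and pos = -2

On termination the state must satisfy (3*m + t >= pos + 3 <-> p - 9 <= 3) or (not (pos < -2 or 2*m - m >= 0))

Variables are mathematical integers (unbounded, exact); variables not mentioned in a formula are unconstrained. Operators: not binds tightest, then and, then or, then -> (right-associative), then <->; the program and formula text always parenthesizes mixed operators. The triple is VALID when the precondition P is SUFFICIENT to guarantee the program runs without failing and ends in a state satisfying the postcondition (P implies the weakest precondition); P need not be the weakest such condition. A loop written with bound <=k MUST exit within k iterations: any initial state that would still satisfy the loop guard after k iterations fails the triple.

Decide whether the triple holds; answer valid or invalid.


Working backward. After the program, the postcondition (3*m + t >= pos + 3 <-> p - 9 <= 3) or (not (pos < -2 or 2*m - m >= 0)) must hold; in canonical form it is (3*m + t >= pos + 3 <-> p <= 12) or (not (pos < -2 or m >= 0)).
Before p := 3*t - 3: (3*m + t >= pos + 3 <-> 3*t <= 15) or (not (pos < -2 or m >= 0))
Then branch requires (3*q + 3*t = 5 -> ((3*q + 3*t = 5 -> ((not (3*q + 3*t = 5)) and ((3*m + t >= pos + 3 <-> 3*t <= 15) or (not (pos < -2 or m >= 0))))) and ((not (3*q + 3*t = 5)) -> ((3*m + t >= pos + 3 <-> 3*t <= 15) or (not (pos < -2 or m >= 0)))))) and ((not (3*q + 3*t = 5)) -> ((3*m + t >= pos + 3 <-> 3*t <= 15) or (not (pos < -2 or m >= 0)))); else branch requires (9*m + t >= p + 2 <-> 3*t <= 15) or (not (p < -4 or 3*m >= -1)).
Before the if: ((m + 3*p < -6 or 2*m + pos <= q - 3) -> ((3*q + 3*t = 5 -> ((3*q + 3*t = 5 -> ((not (3*q + 3*t = 5)) and ((3*m + t >= pos + 3 <-> 3*t <= 15) or (not (pos < -2 or m >= 0))))) and ((not (3*q + 3*t = 5)) -> ((3*m + t >= pos + 3 <-> 3*t <= 15) or (not (pos < -2 or m >= 0)))))) and ((not (3*q + 3*t = 5)) -> ((3*m + t >= pos + 3 <-> 3*t <= 15) or (not (pos < -2 or m >= 0)))))) and ((not (m + 3*p < -6 or 2*m + pos <= q - 3)) -> ((9*m + t >= p + 2 <-> 3*t <= 15) or (not (p < -4 or 3*m >= -1))))
The weakest precondition is ((m + 3*p < -6 or 2*m + pos <= q - 3) -> ((3*q + 3*t = 5 -> ((3*q + 3*t = 5 -> ((not (3*q + 3*t = 5)) and ((3*m + t >= pos + 3 <-> 3*t <= 15) or (not (pos < -2 or m >= 0))))) and ((not (3*q + 3*t = 5)) -> ((3*m + t >= pos + 3 <-> 3*t <= 15) or (not (pos < -2 or m >= 0)))))) and ((not (3*q + 3*t = 5)) -> ((3*m + t >= pos + 3 <-> 3*t <= 15) or (not (pos < -2 or m >= 0)))))) and ((not (m + 3*p < -6 or 2*m + pos <= q - 3)) -> ((9*m + t >= p + 2 <-> 3*t <= 15) or (not (p < -4 or 3*m >= -1)))).
Check whether ((m + 3*p < -6 or 2*m <= q - 1) -> ((3*q + 3*t = 5 -> ((3*q + 3*t = 5 -> ((not (3*q + 3*t = 5)) and ((3*m + t >= 1 <-> 3*t <= 15) or (not (m >= 0))))) and ((not (3*q + 3*t = 5)) -> ((3*m + t >= 1 <-> 3*t <= 15) or (not (m >= 0)))))) and ((not (3*q + 3*t = 5)) -> ((3*m + t >= 1 <-> 3*t <= 15) or (not (m >= 0)))))) and ((not (m + 3*p < -6 or 2*m <= q - 1)) -> ((9*m + t >= p + 2 <-> 3*t <= 15) or (not (p < -4 or 3*m >= -1)))) and pos = -2 implies it.
Every state satisfying the precondition satisfies the weakest precondition: the implication holds.
Answer: valid


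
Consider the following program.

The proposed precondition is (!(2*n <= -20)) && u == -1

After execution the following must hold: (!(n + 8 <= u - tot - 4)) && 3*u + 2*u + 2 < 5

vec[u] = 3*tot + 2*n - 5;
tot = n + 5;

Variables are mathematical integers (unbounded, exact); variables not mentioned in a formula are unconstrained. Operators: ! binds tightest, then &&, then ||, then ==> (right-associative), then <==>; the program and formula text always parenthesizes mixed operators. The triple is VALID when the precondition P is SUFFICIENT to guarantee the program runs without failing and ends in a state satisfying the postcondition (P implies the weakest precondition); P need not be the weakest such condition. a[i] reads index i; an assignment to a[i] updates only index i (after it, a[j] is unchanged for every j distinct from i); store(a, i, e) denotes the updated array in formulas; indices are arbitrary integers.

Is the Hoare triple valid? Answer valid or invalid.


Working backward. After the program, the postcondition (!(n + 8 <= u - tot - 4)) && 3*u + 2*u + 2 < 5 must hold; in canonical form it is (!(n + tot <= u - 12)) && 5*u < 3.
Before tot := n + 5: (!(2*n <= u - 17)) && 5*u < 3
Before vec[u] := 3*tot + 2*n - 5: (!(2*n <= u - 17)) && 5*u < 3
The weakest precondition is (!(2*n <= u - 17)) && 5*u < 3.
Check whether (!(2*n <= -20)) && u == -1 implies it.
Countermodel: at the initial state n = -9, u = -1, the precondition holds but the weakest precondition fails.
Answer: invalid


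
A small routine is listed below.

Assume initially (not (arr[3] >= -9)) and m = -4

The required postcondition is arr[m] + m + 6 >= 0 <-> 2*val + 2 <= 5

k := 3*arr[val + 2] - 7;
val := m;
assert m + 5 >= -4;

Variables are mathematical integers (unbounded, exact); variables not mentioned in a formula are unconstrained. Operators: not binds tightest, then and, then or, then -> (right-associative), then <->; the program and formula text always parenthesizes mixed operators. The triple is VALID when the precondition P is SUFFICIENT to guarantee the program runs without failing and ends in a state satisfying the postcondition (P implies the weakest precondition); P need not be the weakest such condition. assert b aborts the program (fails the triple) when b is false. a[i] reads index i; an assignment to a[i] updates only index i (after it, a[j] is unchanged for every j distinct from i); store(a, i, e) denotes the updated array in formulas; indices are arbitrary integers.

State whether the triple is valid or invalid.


Working backward. After the program, the postcondition arr[m] + m + 6 >= 0 <-> 2*val + 2 <= 5 must hold; in canonical form it is arr[m] + m >= -6 <-> 2*val <= 3.
Before assert m + 5 >= -4: m >= -9 and (arr[m] + m >= -6 <-> 2*val <= 3)
Before val := m: m >= -9 and (arr[m] + m >= -6 <-> 2*m <= 3)
Before k := 3*arr[val + 2] - 7: m >= -9 and (arr[m] + m >= -6 <-> 2*m <= 3)
The weakest precondition is m >= -9 and (arr[m] + m >= -6 <-> 2*m <= 3).
Check whether (not (arr[3] >= -9)) and m = -4 implies it.
Countermodel: at the initial state arr = {[-4] = -3, [3] = -10, elsewhere -10}, m = -4, the precondition holds but the weakest precondition fails.
Answer: invalid


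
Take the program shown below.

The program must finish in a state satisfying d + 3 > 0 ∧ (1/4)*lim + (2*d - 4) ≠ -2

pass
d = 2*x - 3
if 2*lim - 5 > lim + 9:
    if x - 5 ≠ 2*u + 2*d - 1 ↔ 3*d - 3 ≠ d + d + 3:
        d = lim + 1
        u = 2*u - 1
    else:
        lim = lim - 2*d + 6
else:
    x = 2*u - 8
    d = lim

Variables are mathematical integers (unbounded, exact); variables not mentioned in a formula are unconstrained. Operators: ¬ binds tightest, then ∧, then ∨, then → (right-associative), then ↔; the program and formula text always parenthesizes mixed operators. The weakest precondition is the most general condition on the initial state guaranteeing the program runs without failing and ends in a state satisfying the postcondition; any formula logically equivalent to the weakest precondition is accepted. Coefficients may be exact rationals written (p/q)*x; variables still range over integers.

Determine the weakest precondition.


Working backward. After the program, the postcondition d + 3 > 0 ∧ (1/4)*lim + (2*d - 4) ≠ -2 must hold; in canonical form it is d > -3 ∧ 2*d + (1/4)*lim ≠ 2.
Then branch requires ((x ≠ 2*d + 2*u + 4 ↔ d ≠ 6) → (lim > -4 ∧ (9/4)*lim ≠ 0)) ∧ ((¬(x ≠ 2*d + 2*u + 4 ↔ d ≠ 6)) → (d > -3 ∧ (3/2)*d + (1/4)*lim ≠ 1/2)); else branch requires lim > -3 ∧ (9/4)*lim ≠ 2.
Before the if: (lim > 14 → (((x ≠ 2*d + 2*u + 4 ↔ d ≠ 6) → (lim > -4 ∧ (9/4)*lim ≠ 0)) ∧ ((¬(x ≠ 2*d + 2*u + 4 ↔ d ≠ 6)) → (d > -3 ∧ (3/2)*d + (1/4)*lim ≠ 1/2)))) ∧ ((¬(lim > 14)) → (lim > -3 ∧ (9/4)*lim ≠ 2))
Before d := 2*x - 3: (lim > 14 → (((2*u + 3*x ≠ 2 ↔ 2*x ≠ 9) → (lim > -4 ∧ (9/4)*lim ≠ 0)) ∧ ((¬(2*u + 3*x ≠ 2 ↔ 2*x ≠ 9)) → (2*x > 0 ∧ (1/4)*lim + 3*x ≠ 5)))) ∧ ((¬(lim > 14)) → (lim > -3 ∧ (9/4)*lim ≠ 2))
Before skip: (lim > 14 → (((2*u + 3*x ≠ 2 ↔ 2*x ≠ 9) → (lim > -4 ∧ (9/4)*lim ≠ 0)) ∧ ((¬(2*u + 3*x ≠ 2 ↔ 2*x ≠ 9)) → (2*x > 0 ∧ (1/4)*lim + 3*x ≠ 5)))) ∧ ((¬(lim > 14)) → (lim > -3 ∧ (9/4)*lim ≠ 2))
Answer: WP = (lim > 14 → (((2*u + 3*x ≠ 2 ↔ 2*x ≠ 9) → (lim > -4 ∧ (9/4)*lim ≠ 0)) ∧ ((¬(2*u + 3*x ≠ 2 ↔ 2*x ≠ 9)) → (2*x > 0 ∧ (1/4)*lim + 3*x ≠ 5)))) ∧ ((¬(lim > 14)) → (lim > -3 ∧ (9/4)*lim ≠ 2))


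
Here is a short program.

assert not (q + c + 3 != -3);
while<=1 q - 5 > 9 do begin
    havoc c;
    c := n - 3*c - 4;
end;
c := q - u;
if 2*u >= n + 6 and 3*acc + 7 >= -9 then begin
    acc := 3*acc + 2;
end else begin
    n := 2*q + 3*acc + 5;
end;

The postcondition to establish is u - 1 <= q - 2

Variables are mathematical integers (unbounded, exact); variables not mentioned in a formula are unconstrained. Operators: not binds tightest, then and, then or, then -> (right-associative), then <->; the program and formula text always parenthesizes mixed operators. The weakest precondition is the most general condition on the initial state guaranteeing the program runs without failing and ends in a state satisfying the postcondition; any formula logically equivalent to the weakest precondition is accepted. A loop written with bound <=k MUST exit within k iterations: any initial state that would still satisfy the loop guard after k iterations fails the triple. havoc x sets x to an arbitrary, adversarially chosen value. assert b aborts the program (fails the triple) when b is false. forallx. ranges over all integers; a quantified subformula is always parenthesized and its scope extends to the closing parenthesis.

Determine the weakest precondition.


Working backward. After the program, the postcondition u - 1 <= q - 2 must hold; in canonical form it is u <= q - 1.
Then branch requires u <= q - 1; else branch requires u <= q - 1.
Before the if: ((2*u >= n + 6 and 3*acc >= -16) -> u <= q - 1) and ((not (2*u >= n + 6 and 3*acc >= -16)) -> u <= q - 1)
Before c := q - u: ((2*u >= n + 6 and 3*acc >= -16) -> u <= q - 1) and ((not (2*u >= n + 6 and 3*acc >= -16)) -> u <= q - 1)
Before the loop (bound <=1), unroll the exhaustion recursion (WP_0 = exit-now case; WP_j = one more guarded iteration, up to j = 1):
  WP_0: (not (q > 14)) and ((2*u >= n + 6 and 3*acc >= -16) -> u <= q - 1) and ((not (2*u >= n + 6 and 3*acc >= -16)) -> u <= q - 1)
  WP_1: (q > 14 -> ((not (q > 14)) and ((2*u >= n + 6 and 3*acc >= -16) -> u <= q - 1) and ((not (2*u >= n + 6 and 3*acc >= -16)) -> u <= q - 1))) and ((not (q > 14)) -> (((2*u >= n + 6 and 3*acc >= -16) -> u <= q - 1) and ((not (2*u >= n + 6 and 3*acc >= -16)) -> u <= q - 1)))
So before the loop: (q > 14 -> ((not (q > 14)) and ((2*u >= n + 6 and 3*acc >= -16) -> u <= q - 1) and ((not (2*u >= n + 6 and 3*acc >= -16)) -> u <= q - 1))) and ((not (q > 14)) -> (((2*u >= n + 6 and 3*acc >= -16) -> u <= q - 1) and ((not (2*u >= n + 6 and 3*acc >= -16)) -> u <= q - 1)))
Before assert not (q + c + 3 != -3): (not (c + q != -6)) and (q > 14 -> ((not (q > 14)) and ((2*u >= n + 6 and 3*acc >= -16) -> u <= q - 1) and ((not (2*u >= n + 6 and 3*acc >= -16)) -> u <= q - 1))) and ((not (q > 14)) -> (((2*u >= n + 6 and 3*acc >= -16) -> u <= q - 1) and ((not (2*u >= n + 6 and 3*acc >= -16)) -> u <= q - 1)))
Answer: WP = (not (c + q != -6)) and (q > 14 -> ((not (q > 14)) and ((2*u >= n + 6 and 3*acc >= -16) -> u <= q - 1) and ((not (2*u >= n + 6 and 3*acc >= -16)) -> u <= q - 1))) and ((not (q > 14)) -> (((2*u >= n + 6 and 3*acc >= -16) -> u <= q - 1) and ((not (2*u >= n + 6 and 3*acc >= -16)) -> u <= q - 1)))


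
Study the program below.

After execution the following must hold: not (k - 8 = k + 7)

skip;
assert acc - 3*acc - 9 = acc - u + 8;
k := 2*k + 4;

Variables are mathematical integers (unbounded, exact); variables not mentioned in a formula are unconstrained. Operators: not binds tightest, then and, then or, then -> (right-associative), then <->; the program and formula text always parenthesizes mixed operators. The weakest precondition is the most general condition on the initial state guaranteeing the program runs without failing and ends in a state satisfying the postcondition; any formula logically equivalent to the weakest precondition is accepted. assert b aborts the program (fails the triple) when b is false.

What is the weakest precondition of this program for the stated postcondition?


Working backward. After the program, the postcondition not (k - 8 = k + 7) must hold; in canonical form it is true.
Before k := 2*k + 4: true
Before assert acc - 3*acc - 9 = acc - u + 8: u = 3*acc + 17
Before skip: u = 3*acc + 17
Answer: WP = u = 3*acc + 17


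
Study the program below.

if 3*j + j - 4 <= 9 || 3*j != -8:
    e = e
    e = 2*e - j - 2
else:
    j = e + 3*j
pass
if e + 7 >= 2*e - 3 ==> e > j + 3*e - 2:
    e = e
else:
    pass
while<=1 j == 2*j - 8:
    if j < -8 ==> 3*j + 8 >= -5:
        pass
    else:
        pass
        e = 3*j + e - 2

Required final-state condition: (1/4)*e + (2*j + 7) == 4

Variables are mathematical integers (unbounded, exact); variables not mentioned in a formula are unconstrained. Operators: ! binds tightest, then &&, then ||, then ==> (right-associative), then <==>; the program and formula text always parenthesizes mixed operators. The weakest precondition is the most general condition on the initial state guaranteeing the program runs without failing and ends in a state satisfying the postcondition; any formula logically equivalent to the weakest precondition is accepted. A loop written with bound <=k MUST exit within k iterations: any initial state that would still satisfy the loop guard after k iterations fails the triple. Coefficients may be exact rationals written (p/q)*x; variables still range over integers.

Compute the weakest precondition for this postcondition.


Working backward. After the program, the postcondition (1/4)*e + (2*j + 7) == 4 must hold; in canonical form it is (1/4)*e + 2*j == -3.
Before the loop (bound <=1), unroll the exhaustion recursion (WP_0 = exit-now case; WP_j = one more guarded iteration, up to j = 1):
  WP_0: (!(j == 8)) && (1/4)*e + 2*j == -3
  WP_1: (j == 8 ==> (((j < -8 ==> 3*j >= -13) ==> ((!(j == 8)) && (1/4)*e + 2*j == -3)) && ((!(j < -8 ==> 3*j >= -13)) ==> ((!(j == 8)) && (1/4)*e + (11/4)*j == -5/2)))) && ((!(j == 8)) ==> (1/4)*e + 2*j == -3)
So before the loop: (j == 8 ==> (((j < -8 ==> 3*j >= -13) ==> ((!(j == 8)) && (1/4)*e + 2*j == -3)) && ((!(j < -8 ==> 3*j >= -13)) ==> ((!(j == 8)) && (1/4)*e + (11/4)*j == -5/2)))) && ((!(j == 8)) ==> (1/4)*e + 2*j == -3)
Then branch requires (j == 8 ==> (((j < -8 ==> 3*j >= -13) ==> ((!(j == 8)) && (1/4)*e + 2*j == -3)) && ((!(j < -8 ==> 3*j >= -13)) ==> ((!(j == 8)) && (1/4)*e + (11/4)*j == -5/2)))) && ((!(j == 8)) ==> (1/4)*e + 2*j == -3); else branch requires (j == 8 ==> (((j < -8 ==> 3*j >= -13) ==> ((!(j == 8)) && (1/4)*e + 2*j == -3)) && ((!(j < -8 ==> 3*j >= -13)) ==> ((!(j == 8)) && (1/4)*e + (11/4)*j == -5/2)))) && ((!(j == 8)) ==> (1/4)*e + 2*j == -3).
Before the if: ((e <= 10 ==> 2*e + j < 2) ==> ((j == 8 ==> (((j < -8 ==> 3*j >= -13) ==> ((!(j == 8)) && (1/4)*e + 2*j == -3)) && ((!(j < -8 ==> 3*j >= -13)) ==> ((!(j == 8)) && (1/4)*e + (11/4)*j == -5/2)))) && ((!(j == 8)) ==> (1/4)*e + 2*j == -3))) && ((!(e <= 10 ==> 2*e + j < 2)) ==> ((j == 8 ==> (((j < -8 ==> 3*j >= -13) ==> ((!(j == 8)) && (1/4)*e + 2*j == -3)) && ((!(j < -8 ==> 3*j >= -13)) ==> ((!(j == 8)) && (1/4)*e + (11/4)*j == -5/2)))) && ((!(j == 8)) ==> (1/4)*e + 2*j == -3)))
Before skip: ((e <= 10 ==> 2*e + j < 2) ==> ((j == 8 ==> (((j < -8 ==> 3*j >= -13) ==> ((!(j == 8)) && (1/4)*e + 2*j == -3)) && ((!(j < -8 ==> 3*j >= -13)) ==> ((!(j == 8)) && (1/4)*e + (11/4)*j == -5/2)))) && ((!(j == 8)) ==> (1/4)*e + 2*j == -3))) && ((!(e <= 10 ==> 2*e + j < 2)) ==> ((j == 8 ==> (((j < -8 ==> 3*j >= -13) ==> ((!(j == 8)) && (1/4)*e + 2*j == -3)) && ((!(j < -8 ==> 3*j >= -13)) ==> ((!(j == 8)) && (1/4)*e + (11/4)*j == -5/2)))) && ((!(j == 8)) ==> (1/4)*e + 2*j == -3)))
Then branch requires ((2*e <= j + 12 ==> 4*e < j + 6) ==> ((j == 8 ==> (((j < -8 ==> 3*j >= -13) ==> ((!(j == 8)) && (1/2)*e + (7/4)*j == -5/2)) && ((!(j < -8 ==> 3*j >= -13)) ==> ((!(j == 8)) && (1/2)*e + (5/2)*j == -2)))) && ((!(j == 8)) ==> (1/2)*e + (7/4)*j == -5/2))) && ((!(2*e <= j + 12 ==> 4*e < j + 6)) ==> ((j == 8 ==> (((j < -8 ==> 3*j >= -13) ==> ((!(j == 8)) && (1/2)*e + (7/4)*j == -5/2)) && ((!(j < -8 ==> 3*j >= -13)) ==> ((!(j == 8)) && (1/2)*e + (5/2)*j == -2)))) && ((!(j == 8)) ==> (1/2)*e + (7/4)*j == -5/2))); else branch requires ((e <= 10 ==> 3*e + 3*j < 2) ==> ((e + 3*j == 8 ==> (((e + 3*j < -8 ==> 3*e + 9*j >= -13) ==> ((!(e + 3*j == 8)) && (9/4)*e + 6*j == -3)) && ((!(e + 3*j < -8 ==> 3*e + 9*j >= -13)) ==> ((!(e + 3*j == 8)) && 3*e + (33/4)*j == -5/2)))) && ((!(e + 3*j == 8)) ==> (9/4)*e + 6*j == -3))) && ((!(e <= 10 ==> 3*e + 3*j < 2)) ==> ((e + 3*j == 8 ==> (((e + 3*j < -8 ==> 3*e + 9*j >= -13) ==> ((!(e + 3*j == 8)) && (9/4)*e + 6*j == -3)) && ((!(e + 3*j < -8 ==> 3*e + 9*j >= -13)) ==> ((!(e + 3*j == 8)) && 3*e + (33/4)*j == -5/2)))) && ((!(e + 3*j == 8)) ==> (9/4)*e + 6*j == -3))).
Before the if: ((4*j <= 13 || 3*j != -8) ==> (((2*e <= j + 12 ==> 4*e < j + 6) ==> ((j == 8 ==> (((j < -8 ==> 3*j >= -13) ==> ((!(j == 8)) && (1/2)*e + (7/4)*j == -5/2)) && ((!(j < -8 ==> 3*j >= -13)) ==> ((!(j == 8)) && (1/2)*e + (5/2)*j == -2)))) && ((!(j == 8)) ==> (1/2)*e + (7/4)*j == -5/2))) && ((!(2*e <= j + 12 ==> 4*e < j + 6)) ==> ((j == 8 ==> (((j < -8 ==> 3*j >= -13) ==> ((!(j == 8)) && (1/2)*e + (7/4)*j == -5/2)) && ((!(j < -8 ==> 3*j >= -13)) ==> ((!(j == 8)) && (1/2)*e + (5/2)*j == -2)))) && ((!(j == 8)) ==> (1/2)*e + (7/4)*j == -5/2))))) && ((!(4*j <= 13 || 3*j != -8)) ==> (((e <= 10 ==> 3*e + 3*j < 2) ==> ((e + 3*j == 8 ==> (((e + 3*j < -8 ==> 3*e + 9*j >= -13) ==> ((!(e + 3*j == 8)) && (9/4)*e + 6*j == -3)) && ((!(e + 3*j < -8 ==> 3*e + 9*j >= -13)) ==> ((!(e + 3*j == 8)) && 3*e + (33/4)*j == -5/2)))) && ((!(e + 3*j == 8)) ==> (9/4)*e + 6*j == -3))) && ((!(e <= 10 ==> 3*e + 3*j < 2)) ==> ((e + 3*j == 8 ==> (((e + 3*j < -8 ==> 3*e + 9*j >= -13) ==> ((!(e + 3*j == 8)) && (9/4)*e + 6*j == -3)) && ((!(e + 3*j < -8 ==> 3*e + 9*j >= -13)) ==> ((!(e + 3*j == 8)) && 3*e + (33/4)*j == -5/2)))) && ((!(e + 3*j == 8)) ==> (9/4)*e + 6*j == -3)))))
Answer: WP = ((4*j <= 13 || 3*j != -8) ==> (((2*e <= j + 12 ==> 4*e < j + 6) ==> ((j == 8 ==> (((j < -8 ==> 3*j >= -13) ==> ((!(j == 8)) && (1/2)*e + (7/4)*j == -5/2)) && ((!(j < -8 ==> 3*j >= -13)) ==> ((!(j == 8)) && (1/2)*e + (5/2)*j == -2)))) && ((!(j == 8)) ==> (1/2)*e + (7/4)*j == -5/2))) && ((!(2*e <= j + 12 ==> 4*e < j + 6)) ==> ((j == 8 ==> (((j < -8 ==> 3*j >= -13) ==> ((!(j == 8)) && (1/2)*e + (7/4)*j == -5/2)) && ((!(j < -8 ==> 3*j >= -13)) ==> ((!(j == 8)) && (1/2)*e + (5/2)*j == -2)))) && ((!(j == 8)) ==> (1/2)*e + (7/4)*j == -5/2))))) && ((!(4*j <= 13 || 3*j != -8)) ==> (((e <= 10 ==> 3*e + 3*j < 2) ==> ((e + 3*j == 8 ==> (((e + 3*j < -8 ==> 3*e + 9*j >= -13) ==> ((!(e + 3*j == 8)) && (9/4)*e + 6*j == -3)) && ((!(e + 3*j < -8 ==> 3*e + 9*j >= -13)) ==> ((!(e + 3*j == 8)) && 3*e + (33/4)*j == -5/2)))) && ((!(e + 3*j == 8)) ==> (9/4)*e + 6*j == -3))) && ((!(e <= 10 ==> 3*e + 3*j < 2)) ==> ((e + 3*j == 8 ==> (((e + 3*j < -8 ==> 3*e + 9*j >= -13) ==> ((!(e + 3*j == 8)) && (9/4)*e + 6*j == -3)) && ((!(e + 3*j < -8 ==> 3*e + 9*j >= -13)) ==> ((!(e + 3*j == 8)) && 3*e + (33/4)*j == -5/2)))) && ((!(e + 3*j == 8)) ==> (9/4)*e + 6*j == -3)))))


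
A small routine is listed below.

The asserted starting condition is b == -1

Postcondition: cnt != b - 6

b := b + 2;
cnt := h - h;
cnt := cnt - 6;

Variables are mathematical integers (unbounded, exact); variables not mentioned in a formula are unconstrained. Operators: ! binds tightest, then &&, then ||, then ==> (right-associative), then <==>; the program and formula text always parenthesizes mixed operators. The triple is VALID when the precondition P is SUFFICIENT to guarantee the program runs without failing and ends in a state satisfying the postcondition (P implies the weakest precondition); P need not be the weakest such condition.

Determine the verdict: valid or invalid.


Working backward. After the program, cnt != b - 6 must hold.
Before cnt := cnt - 6: cnt != b
Before cnt := h - h: b != 0
Before b := b + 2: b != -2
The weakest precondition is b != -2.
Check whether b == -1 implies it.
Every state satisfying the precondition satisfies the weakest precondition: the implication holds.
Answer: valid


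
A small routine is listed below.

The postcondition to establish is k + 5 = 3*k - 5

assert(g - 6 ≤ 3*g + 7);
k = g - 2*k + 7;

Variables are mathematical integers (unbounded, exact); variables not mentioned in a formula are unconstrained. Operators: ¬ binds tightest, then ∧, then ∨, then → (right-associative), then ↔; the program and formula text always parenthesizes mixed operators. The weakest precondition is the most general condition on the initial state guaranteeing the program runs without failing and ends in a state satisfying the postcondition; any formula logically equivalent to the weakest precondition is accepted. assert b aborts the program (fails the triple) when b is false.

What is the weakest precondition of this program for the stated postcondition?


Working backward. After the program, the postcondition k + 5 = 3*k - 5 must hold; in canonical form it is 2*k = 10.
Before k := g - 2*k + 7: 2*g = 4*k - 4
Before assert g - 6 ≤ 3*g + 7: 2*g ≥ -13 ∧ 2*g = 4*k - 4
Answer: WP = 2*g ≥ -13 ∧ 2*g = 4*k - 4


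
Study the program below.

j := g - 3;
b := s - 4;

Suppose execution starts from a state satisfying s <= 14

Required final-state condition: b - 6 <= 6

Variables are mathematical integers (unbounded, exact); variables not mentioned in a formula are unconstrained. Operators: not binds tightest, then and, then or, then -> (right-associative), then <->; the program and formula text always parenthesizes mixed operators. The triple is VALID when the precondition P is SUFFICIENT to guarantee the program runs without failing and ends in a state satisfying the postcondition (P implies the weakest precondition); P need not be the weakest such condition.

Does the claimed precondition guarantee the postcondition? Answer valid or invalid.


Working backward. After the program, the postcondition b - 6 <= 6 must hold; in canonical form it is b <= 12.
Before b := s - 4: s <= 16
Before j := g - 3: s <= 16
The weakest precondition is s <= 16.
Check whether s <= 14 implies it.
Every state satisfying the precondition satisfies the weakest precondition: the implication holds.
Answer: valid


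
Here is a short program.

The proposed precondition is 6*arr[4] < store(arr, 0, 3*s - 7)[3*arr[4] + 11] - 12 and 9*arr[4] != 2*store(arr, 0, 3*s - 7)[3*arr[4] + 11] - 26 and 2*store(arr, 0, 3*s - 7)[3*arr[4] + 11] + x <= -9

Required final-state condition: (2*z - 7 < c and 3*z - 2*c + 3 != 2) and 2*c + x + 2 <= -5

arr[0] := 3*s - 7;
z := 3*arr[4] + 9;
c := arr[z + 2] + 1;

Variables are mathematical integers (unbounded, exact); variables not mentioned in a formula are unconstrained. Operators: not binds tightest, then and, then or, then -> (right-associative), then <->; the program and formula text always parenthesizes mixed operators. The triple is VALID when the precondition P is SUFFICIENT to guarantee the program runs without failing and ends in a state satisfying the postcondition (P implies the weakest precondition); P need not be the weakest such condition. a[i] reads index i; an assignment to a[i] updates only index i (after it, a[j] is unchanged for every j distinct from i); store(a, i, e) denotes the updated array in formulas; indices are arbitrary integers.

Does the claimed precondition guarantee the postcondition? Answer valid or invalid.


Working backward. After the program, the postcondition (2*z - 7 < c and 3*z - 2*c + 3 != 2) and 2*c + x + 2 <= -5 must hold; in canonical form it is 2*z < c + 7 and 3*z != 2*c - 1 and 2*c + x <= -7.
Before c := arr[z + 2] + 1: 2*z < arr[z + 2] + 8 and 3*z != 2*arr[z + 2] + 1 and 2*arr[z + 2] + x <= -9
Before z := 3*arr[4] + 9: 6*arr[4] < arr[3*arr[4] + 11] - 10 and 9*arr[4] != 2*arr[3*arr[4] + 11] - 26 and 2*arr[3*arr[4] + 11] + x <= -9
Before arr[0] := 3*s - 7: 6*arr[4] < store(arr, 0, 3*s - 7)[3*arr[4] + 11] - 10 and 9*arr[4] != 2*store(arr, 0, 3*s - 7)[3*arr[4] + 11] - 26 and 2*store(arr, 0, 3*s - 7)[3*arr[4] + 11] + x <= -9
The weakest precondition is 6*arr[4] < store(arr, 0, 3*s - 7)[3*arr[4] + 11] - 10 and 9*arr[4] != 2*store(arr, 0, 3*s - 7)[3*arr[4] + 11] - 26 and 2*store(arr, 0, 3*s - 7)[3*arr[4] + 11] + x <= -9.
Check whether 6*arr[4] < store(arr, 0, 3*s - 7)[3*arr[4] + 11] - 12 and 9*arr[4] != 2*store(arr, 0, 3*s - 7)[3*arr[4] + 11] - 26 and 2*store(arr, 0, 3*s - 7)[3*arr[4] + 11] + x <= -9 implies it.
Every state satisfying the precondition satisfies the weakest precondition: the implication holds.
Answer: valid


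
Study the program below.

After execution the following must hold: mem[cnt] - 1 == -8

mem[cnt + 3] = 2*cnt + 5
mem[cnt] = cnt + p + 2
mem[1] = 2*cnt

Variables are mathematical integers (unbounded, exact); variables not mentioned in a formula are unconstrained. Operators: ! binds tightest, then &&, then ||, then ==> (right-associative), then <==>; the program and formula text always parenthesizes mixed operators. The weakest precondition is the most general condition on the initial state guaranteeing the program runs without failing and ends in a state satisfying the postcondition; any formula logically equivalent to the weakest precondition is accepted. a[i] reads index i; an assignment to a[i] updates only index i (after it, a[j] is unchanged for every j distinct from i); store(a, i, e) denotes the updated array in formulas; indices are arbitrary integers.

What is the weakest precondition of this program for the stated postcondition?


Working backward. After the program, the postcondition mem[cnt] - 1 == -8 must hold; in canonical form it is mem[cnt] == -7.
Before mem[1] := 2*cnt: store(mem, 1, 2*cnt)[cnt] == -7
Before mem[cnt] := cnt + p + 2: store(store(mem, cnt, cnt + p + 2), 1, 2*cnt)[cnt] == -7
Before mem[cnt + 3] := 2*cnt + 5: store(store(store(mem, cnt + 3, 2*cnt + 5), cnt, cnt + p + 2), 1, 2*cnt)[cnt] == -7
Answer: WP = store(store(store(mem, cnt + 3, 2*cnt + 5), cnt, cnt + p + 2), 1, 2*cnt)[cnt] == -7


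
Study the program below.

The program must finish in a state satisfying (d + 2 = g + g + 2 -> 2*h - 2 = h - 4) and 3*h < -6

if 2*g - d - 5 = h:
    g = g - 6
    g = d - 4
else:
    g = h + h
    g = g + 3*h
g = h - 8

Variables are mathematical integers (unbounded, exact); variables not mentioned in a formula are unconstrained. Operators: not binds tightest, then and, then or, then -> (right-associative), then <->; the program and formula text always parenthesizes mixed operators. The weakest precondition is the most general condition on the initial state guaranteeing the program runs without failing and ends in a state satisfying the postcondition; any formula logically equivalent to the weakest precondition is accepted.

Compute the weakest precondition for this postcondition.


Working backward. After the program, the postcondition (d + 2 = g + g + 2 -> 2*h - 2 = h - 4) and 3*h < -6 must hold; in canonical form it is (d = 2*g -> h = -2) and 3*h < -6.
Before g := h - 8: (d = 2*h - 16 -> h = -2) and 3*h < -6
Then branch requires (d = 2*h - 16 -> h = -2) and 3*h < -6; else branch requires (d = 2*h - 16 -> h = -2) and 3*h < -6.
Before the if: (2*g = d + h + 5 -> ((d = 2*h - 16 -> h = -2) and 3*h < -6)) and ((not (2*g = d + h + 5)) -> ((d = 2*h - 16 -> h = -2) and 3*h < -6))
Answer: WP = (2*g = d + h + 5 -> ((d = 2*h - 16 -> h = -2) and 3*h < -6)) and ((not (2*g = d + h + 5)) -> ((d = 2*h - 16 -> h = -2) and 3*h < -6))


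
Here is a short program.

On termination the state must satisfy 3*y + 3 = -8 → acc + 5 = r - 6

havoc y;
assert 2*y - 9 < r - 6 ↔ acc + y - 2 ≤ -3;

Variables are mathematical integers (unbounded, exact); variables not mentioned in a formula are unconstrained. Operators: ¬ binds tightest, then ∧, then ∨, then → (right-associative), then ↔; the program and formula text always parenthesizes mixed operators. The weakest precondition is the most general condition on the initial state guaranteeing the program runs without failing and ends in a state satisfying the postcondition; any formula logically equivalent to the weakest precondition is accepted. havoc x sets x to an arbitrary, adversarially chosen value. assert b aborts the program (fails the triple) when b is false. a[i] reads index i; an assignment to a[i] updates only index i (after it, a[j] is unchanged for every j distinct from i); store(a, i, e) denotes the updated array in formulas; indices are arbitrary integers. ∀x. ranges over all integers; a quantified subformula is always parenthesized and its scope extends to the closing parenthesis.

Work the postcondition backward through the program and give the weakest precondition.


Working backward. After the program, the postcondition 3*y + 3 = -8 → acc + 5 = r - 6 must hold; in canonical form it is 3*y = -11 → acc = r - 11.
Before assert 2*y - 9 < r - 6 ↔ acc + y - 2 ≤ -3: (2*y < r + 3 ↔ acc + y ≤ -1) ∧ (3*y = -11 → acc = r - 11)
Before havoc y: ∀y_1. ((2*y_1 < r + 3 ↔ acc + y_1 ≤ -1) ∧ (3*y_1 = -11 → acc = r - 11))
Answer: WP = ∀y_1. ((2*y_1 < r + 3 ↔ acc + y_1 ≤ -1) ∧ (3*y_1 = -11 → acc = r - 11))


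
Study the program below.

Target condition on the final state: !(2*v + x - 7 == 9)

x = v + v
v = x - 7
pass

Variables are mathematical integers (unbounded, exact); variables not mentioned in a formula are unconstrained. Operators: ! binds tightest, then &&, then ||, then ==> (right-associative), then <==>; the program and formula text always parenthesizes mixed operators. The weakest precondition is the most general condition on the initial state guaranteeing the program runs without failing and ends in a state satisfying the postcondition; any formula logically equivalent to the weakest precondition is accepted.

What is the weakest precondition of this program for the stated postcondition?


Working backward. After the program, the postcondition !(2*v + x - 7 == 9) must hold; in canonical form it is !(2*v + x == 16).
Before skip: !(2*v + x == 16)
Before v := x - 7: !(3*x == 30)
Before x := v + v: !(6*v == 30)
Answer: WP = !(6*v == 30)


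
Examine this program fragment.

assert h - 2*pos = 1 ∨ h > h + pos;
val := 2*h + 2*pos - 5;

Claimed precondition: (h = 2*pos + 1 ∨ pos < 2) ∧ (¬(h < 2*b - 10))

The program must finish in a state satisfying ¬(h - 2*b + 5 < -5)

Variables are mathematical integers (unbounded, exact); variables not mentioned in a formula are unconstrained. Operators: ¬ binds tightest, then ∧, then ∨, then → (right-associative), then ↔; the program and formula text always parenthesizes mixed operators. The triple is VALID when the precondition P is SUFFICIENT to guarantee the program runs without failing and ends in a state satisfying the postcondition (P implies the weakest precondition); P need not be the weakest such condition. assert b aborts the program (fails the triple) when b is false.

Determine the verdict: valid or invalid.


Working backward. After the program, the postcondition ¬(h - 2*b + 5 < -5) must hold; in canonical form it is ¬(h < 2*b - 10).
Before val := 2*h + 2*pos - 5: ¬(h < 2*b - 10)
Before assert h - 2*pos = 1 ∨ h > h + pos: (h = 2*pos + 1 ∨ pos < 0) ∧ (¬(h < 2*b - 10))
The weakest precondition is (h = 2*pos + 1 ∨ pos < 0) ∧ (¬(h < 2*b - 10)).
Check whether (h = 2*pos + 1 ∨ pos < 2) ∧ (¬(h < 2*b - 10)) implies it.
Countermodel: at the initial state b = 0, h = 4, pos = 1, the precondition holds but the weakest precondition fails.
Answer: invalid


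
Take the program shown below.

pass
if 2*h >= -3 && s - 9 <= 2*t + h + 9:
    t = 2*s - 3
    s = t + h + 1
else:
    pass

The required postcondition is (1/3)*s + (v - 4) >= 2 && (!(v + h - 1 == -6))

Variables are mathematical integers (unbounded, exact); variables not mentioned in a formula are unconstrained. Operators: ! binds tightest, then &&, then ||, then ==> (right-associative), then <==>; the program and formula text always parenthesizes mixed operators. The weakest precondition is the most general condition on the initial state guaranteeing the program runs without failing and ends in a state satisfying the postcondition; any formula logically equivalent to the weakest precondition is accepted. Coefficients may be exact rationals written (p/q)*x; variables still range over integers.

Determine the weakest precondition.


Working backward. After the program, the postcondition (1/3)*s + (v - 4) >= 2 && (!(v + h - 1 == -6)) must hold; in canonical form it is (1/3)*s + v >= 6 && (!(h + v == -5)).
Then branch requires (1/3)*h + (2/3)*s + v >= 20/3 && (!(h + v == -5)); else branch requires (1/3)*s + v >= 6 && (!(h + v == -5)).
Before the if: ((2*h >= -3 && s <= h + 2*t + 18) ==> ((1/3)*h + (2/3)*s + v >= 20/3 && (!(h + v == -5)))) && ((!(2*h >= -3 && s <= h + 2*t + 18)) ==> ((1/3)*s + v >= 6 && (!(h + v == -5))))
Before skip: ((2*h >= -3 && s <= h + 2*t + 18) ==> ((1/3)*h + (2/3)*s + v >= 20/3 && (!(h + v == -5)))) && ((!(2*h >= -3 && s <= h + 2*t + 18)) ==> ((1/3)*s + v >= 6 && (!(h + v == -5))))
Answer: WP = ((2*h >= -3 && s <= h + 2*t + 18) ==> ((1/3)*h + (2/3)*s + v >= 20/3 && (!(h + v == -5)))) && ((!(2*h >= -3 && s <= h + 2*t + 18)) ==> ((1/3)*s + v >= 6 && (!(h + v == -5))))


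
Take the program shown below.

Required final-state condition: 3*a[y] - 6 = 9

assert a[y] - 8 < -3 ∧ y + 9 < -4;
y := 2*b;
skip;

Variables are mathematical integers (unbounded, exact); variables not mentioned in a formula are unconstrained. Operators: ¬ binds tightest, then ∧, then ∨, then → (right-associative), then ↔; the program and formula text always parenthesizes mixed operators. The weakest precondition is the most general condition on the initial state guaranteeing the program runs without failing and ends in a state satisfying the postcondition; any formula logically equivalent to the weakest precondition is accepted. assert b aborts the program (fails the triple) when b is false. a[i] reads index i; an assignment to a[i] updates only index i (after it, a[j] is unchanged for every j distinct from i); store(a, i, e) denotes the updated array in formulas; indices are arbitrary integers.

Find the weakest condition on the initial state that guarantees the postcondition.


Working backward. After the program, the postcondition 3*a[y] - 6 = 9 must hold; in canonical form it is 3*a[y] = 15.
Before skip: 3*a[y] = 15
Before y := 2*b: 3*a[2*b] = 15
Before assert a[y] - 8 < -3 ∧ y + 9 < -4: a[y] < 5 ∧ y < -13 ∧ 3*a[2*b] = 15
Answer: WP = a[y] < 5 ∧ y < -13 ∧ 3*a[2*b] = 15


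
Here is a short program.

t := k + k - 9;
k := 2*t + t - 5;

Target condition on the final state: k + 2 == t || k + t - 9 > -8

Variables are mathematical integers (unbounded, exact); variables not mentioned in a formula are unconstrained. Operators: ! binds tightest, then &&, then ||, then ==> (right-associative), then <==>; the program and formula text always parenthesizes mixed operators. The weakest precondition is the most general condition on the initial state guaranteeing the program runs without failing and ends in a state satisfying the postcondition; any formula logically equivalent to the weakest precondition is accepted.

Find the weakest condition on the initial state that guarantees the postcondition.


Working backward. After the program, the postcondition k + 2 == t || k + t - 9 > -8 must hold; in canonical form it is k == t - 2 || k + t > 1.
Before k := 2*t + t - 5: 2*t == 3 || 4*t > 6
Before t := k + k - 9: 4*k == 21 || 8*k > 42
Answer: WP = 4*k == 21 || 8*k > 42


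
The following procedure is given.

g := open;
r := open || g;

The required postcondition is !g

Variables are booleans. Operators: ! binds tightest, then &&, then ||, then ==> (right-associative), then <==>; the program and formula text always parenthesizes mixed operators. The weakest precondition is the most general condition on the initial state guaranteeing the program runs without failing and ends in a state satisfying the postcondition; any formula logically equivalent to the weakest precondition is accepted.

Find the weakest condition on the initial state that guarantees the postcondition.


Working backward. After the program, !g must hold.
Before r := open || g: !g
Before g := open: !open
Answer: WP = !open


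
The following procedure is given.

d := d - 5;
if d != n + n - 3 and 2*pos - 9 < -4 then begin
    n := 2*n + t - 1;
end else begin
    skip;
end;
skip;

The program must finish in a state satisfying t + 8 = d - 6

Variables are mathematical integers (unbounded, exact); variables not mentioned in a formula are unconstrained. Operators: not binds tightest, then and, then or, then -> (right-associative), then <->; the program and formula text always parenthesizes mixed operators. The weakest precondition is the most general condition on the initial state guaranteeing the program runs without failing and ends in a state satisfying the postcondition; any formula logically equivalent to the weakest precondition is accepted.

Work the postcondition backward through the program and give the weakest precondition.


Working backward. After the program, the postcondition t + 8 = d - 6 must hold; in canonical form it is t = d - 14.
Before skip: t = d - 14
Then branch requires t = d - 14; else branch requires t = d - 14.
Before the if: ((d != 2*n - 3 and 2*pos < 5) -> t = d - 14) and ((not (d != 2*n - 3 and 2*pos < 5)) -> t = d - 14)
Before d := d - 5: ((d != 2*n + 2 and 2*pos < 5) -> t = d - 19) and ((not (d != 2*n + 2 and 2*pos < 5)) -> t = d - 19)
Answer: WP = ((d != 2*n + 2 and 2*pos < 5) -> t = d - 19) and ((not (d != 2*n + 2 and 2*pos < 5)) -> t = d - 19)
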